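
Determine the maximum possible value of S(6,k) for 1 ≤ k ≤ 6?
90

Reasoning: Row S(6,k) for k = 1..6 (via S(n,k) = k·S(n−1,k) + S(n−1,k−1)): 1, 31, 90, 65, 15, 1. The row is unimodal; maximum at k = 3: 90.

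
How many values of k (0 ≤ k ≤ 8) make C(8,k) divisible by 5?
1

Working:
Checking C(8,k) mod 5 for k = 0..8: divisible at k = 4. That's 1 values.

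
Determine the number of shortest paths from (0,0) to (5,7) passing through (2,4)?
To (2,4): C(6,2)=15. From there: C(6,3)=20. Total: 300.
Final answer: 300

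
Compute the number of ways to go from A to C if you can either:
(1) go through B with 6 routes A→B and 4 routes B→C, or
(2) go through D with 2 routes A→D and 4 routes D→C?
32

Working:
Route via B: 6×4=24. Route via D: 2×4=8. Total: 32.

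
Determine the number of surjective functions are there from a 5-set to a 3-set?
Onto functions = 3! × S(5,3)
First compute S(5,3) via recurrence:
Using the Stirling recurrence: S(n,k) = k·S(n-1,k) + S(n-1,k-1)
S(5,3) = 3·S(4,3) + S(4,2)
         = 3·6 + 7
         = 18 + 7
         = 25
Then: 6 × 25 = 150
Final answer: 150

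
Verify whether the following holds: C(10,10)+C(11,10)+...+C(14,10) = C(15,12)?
False

Reasoning: Hockey stick identity gives Σ = C(15,11) = 1,365; RHS C(15,12) = 455.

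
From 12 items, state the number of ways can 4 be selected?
495
C(12,4) = 12! / (4! × (12-4)!)
         = 12! / (4! × 8!)
         = 495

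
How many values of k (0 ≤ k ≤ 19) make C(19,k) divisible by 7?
2

Solution: Checking C(19,k) mod 7 for k = 0..19: divisible at k = 6, 13. That's 2 values.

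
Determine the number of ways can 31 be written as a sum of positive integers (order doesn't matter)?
6,842

Working:
Pentagonal recurrence p(n) = p(n−1) + p(n−2) − p(n−5) − p(n−7) + …: p(31) = p(30) + p(29) − p(26) − p(24) + p(19) + p(16) − p(9) − p(5) = 5,604 + 4,565 − 2,436 − 1,575 + 490 + 231 − 30 − 7 = 6,842.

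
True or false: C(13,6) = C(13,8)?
C(13,6) = 1,716 but C(13,8) = 1,287; symmetry gives C(13,6) = C(13,7), not C(13,8).
Final answer: False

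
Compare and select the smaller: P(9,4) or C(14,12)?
C(14,12)

Reasoning: P(9,4)=3,024, C(14,12)=91.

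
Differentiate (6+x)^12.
12(6+x)^11

Explanation: Using the power rule: d/dx (6+x)^12 = 12(6+x)^{11}.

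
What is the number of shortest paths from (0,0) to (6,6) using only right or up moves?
Choose 6 rights from 12 moves: C(12,6) = 924.
Final answer: 924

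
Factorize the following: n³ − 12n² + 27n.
n(n − 3)(n − 9)

Solution: n³ − 12n² + 27n = n(n² − 12n + 27) = n(n − 3)(n − 9).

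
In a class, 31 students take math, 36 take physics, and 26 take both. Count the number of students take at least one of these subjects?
41
|A∪B| = |A|+|B|-|A∩B| = 31+36-26 = 41.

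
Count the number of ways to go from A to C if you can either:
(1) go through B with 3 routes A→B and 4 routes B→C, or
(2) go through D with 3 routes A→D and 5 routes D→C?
27

Working:
Route via B: 3×4=12. Route via D: 3×5=15. Total: 27.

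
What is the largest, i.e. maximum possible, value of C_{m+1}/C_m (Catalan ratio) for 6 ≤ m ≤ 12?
25/7
C_{m+1}/C_m = 2(2m+1)/(m+2), which increases with m. Maximum at m = 12: 2·25/14 = 25/7.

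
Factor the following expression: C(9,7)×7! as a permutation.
P(9,7)

C(9,7)×7! = [9!/(7!(2)!)]×7! = 9!/(2)! = P(9,7) = 181,440.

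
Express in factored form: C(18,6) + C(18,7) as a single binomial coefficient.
By Pascal's identity: C(18,6) + C(18,7) = C(19,7) = 50,388.

Answer: C(19,7)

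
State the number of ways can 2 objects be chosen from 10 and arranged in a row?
P(10,2) = 10!/(10-2)! = 90.
Final answer: 90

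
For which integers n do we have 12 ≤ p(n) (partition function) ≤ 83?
7, 8, 9, 10, 11, 12

Working:
Tabulating p(n) via p(n) = p(n−1) + p(n−2) − p(n−5) − p(n−7) + …: p(6)=11; p(7)=15; p(8)=22; p(9)=30; p(10)=42; p(11)=56; p(12)=77; p(13)=101. So valid n = 7, 8, 9, 10, 11, 12.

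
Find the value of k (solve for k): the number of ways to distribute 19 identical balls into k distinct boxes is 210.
3

Solution: Stars and bars: the count is C(19+k−1, k−1), increasing in k. k=2: C(20,1) = 20, k=3: C(21,2) = 210 ✓. So k = 3.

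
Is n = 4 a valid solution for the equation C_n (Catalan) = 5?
No

Reasoning: C_4 = C(8,4)/(4+1) = 70/5 = 14, which does not equal 5.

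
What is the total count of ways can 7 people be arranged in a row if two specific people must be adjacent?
Treat pair as unit: (7-1)! arrangements × 2 internal orders = 1,440.
Final answer: 1,440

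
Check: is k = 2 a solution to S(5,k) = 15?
S(5,2) = 2·S(4,2) + S(4,1) = 2·7 + 1 = 15, which equals 15.
Final answer: Yes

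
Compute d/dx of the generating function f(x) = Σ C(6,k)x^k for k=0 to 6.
Σ k·C(6,k)x^(k-1) for k=1 to 6

Explanation: Term-by-term differentiation gives Σ k·C(6,k)x^{k-1} for k=1 to 6.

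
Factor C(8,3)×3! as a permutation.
P(8,3)

C(8,3)×3! = [8!/(3!(5)!)]×3! = 8!/(5)! = P(8,3) = 336.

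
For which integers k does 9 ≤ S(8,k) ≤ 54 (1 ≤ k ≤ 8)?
7
S(8,1)=1; S(8,2)=127; S(8,3)=966; S(8,4)=1,701; S(8,5)=1,050; S(8,6)=266; S(8,7)=28; S(8,8)=1. So valid k = 7.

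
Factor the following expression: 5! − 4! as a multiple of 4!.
5! − 4! = 5·4! − 4! = (5 − 1)·4! = 4 × 4! = 96.

Answer: 4 × 4! = 96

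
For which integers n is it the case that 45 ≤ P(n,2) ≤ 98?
P(7,2)=42; P(8,2)=56; P(9,2)=72; P(10,2)=90; P(11,2)=110. So valid n = 8, 9, 10.
Final answer: 8, 9, 10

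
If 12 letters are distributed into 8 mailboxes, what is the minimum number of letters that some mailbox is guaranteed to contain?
2

Solution: Pigeonhole: ⌈12/8⌉ = 2.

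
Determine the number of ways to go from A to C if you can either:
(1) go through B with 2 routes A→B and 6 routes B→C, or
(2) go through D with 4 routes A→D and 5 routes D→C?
32

Route via B: 2×6=12. Route via D: 4×5=20. Total: 32.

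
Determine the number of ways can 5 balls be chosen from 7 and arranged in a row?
2,520

Explanation: P(7,5) = 7!/(7-5)! = 2,520.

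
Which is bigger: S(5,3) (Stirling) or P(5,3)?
P(5,3)

Reasoning: S(5,3) = 3·S(4,3) + S(4,2) = 3·6 + 7 = 25; P(5,3) = 60.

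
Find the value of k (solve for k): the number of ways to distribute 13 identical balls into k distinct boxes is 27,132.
7
Stars and bars: the count is C(13+k−1, k−1), increasing in k. k=5: C(17,4) = 2,380, k=6: C(18,5) = 8,568, k=7: C(19,6) = 27,132 ✓. So k = 7.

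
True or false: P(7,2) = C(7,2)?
False

P(7,2) = 42 but C(7,2) = 21; they differ by a factor of 2! = 2, so the statement does not hold.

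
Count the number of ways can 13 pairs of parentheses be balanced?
742,900

Explanation: Using the Catalan number formula: C_n = C(2n, n) / (n+1)
C_13 = C(26, 13) / (13+1)
     = 10400600 / 14
     = 742,900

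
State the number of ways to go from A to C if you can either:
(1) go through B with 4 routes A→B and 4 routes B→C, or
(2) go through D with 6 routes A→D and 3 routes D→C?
34

Working:
Route via B: 4×4=16. Route via D: 6×3=18. Total: 34.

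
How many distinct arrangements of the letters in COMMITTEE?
Word has 9 letters (C=1, O=1, M=2, I=1, T=2, E=2). Arrangements: 9!/Π(k!) = 45,360.

Answer: 45,360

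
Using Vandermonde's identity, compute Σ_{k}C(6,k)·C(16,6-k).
74,613

Working:
= C(6+16,6) = C(22,6) = 74,613.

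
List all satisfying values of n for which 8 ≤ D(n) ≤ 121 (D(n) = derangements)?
4, 5
Using D(n) = (n−1)[D(n−1) + D(n−2)] with D(1)=0, D(2)=1: D(3)=2; D(4)=9; D(5)=44; D(6)=265. So valid n = 4, 5.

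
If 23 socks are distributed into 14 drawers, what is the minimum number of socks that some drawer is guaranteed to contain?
2
Pigeonhole: ⌈23/14⌉ = 2.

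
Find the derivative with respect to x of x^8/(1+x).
Quotient rule: [8x^{7}(1+x) - x^8]/(1+x)².

Answer: (8x^7(1+x) - x^8)/(1+x)²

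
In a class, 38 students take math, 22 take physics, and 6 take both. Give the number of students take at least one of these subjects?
54

Solution: |A∪B| = |A|+|B|-|A∩B| = 38+22-6 = 54.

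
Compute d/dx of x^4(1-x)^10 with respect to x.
Product rule: 4x^{3}(1-x)^{10} + x^4·(-10)(1-x)^{9}.

Answer: 4x^3(1-x)^10 - 10x^4(1-x)^9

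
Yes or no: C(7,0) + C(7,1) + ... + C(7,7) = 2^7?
Yes

Binomial theorem with x = y = 1: Σ C(7,i) = (1+1)^7 = 2^7 = 128. The statement holds.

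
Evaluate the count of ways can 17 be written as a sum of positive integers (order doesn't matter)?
297

Reasoning: Pentagonal recurrence p(n) = p(n−1) + p(n−2) − p(n−5) − p(n−7) + …: p(17) = p(16) + p(15) − p(12) − p(10) + p(5) + p(2) = 231 + 176 − 77 − 42 + 7 + 2 = 297.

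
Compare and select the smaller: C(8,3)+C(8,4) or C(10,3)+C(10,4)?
C(8,3)+C(8,4)

First=126, Second=330.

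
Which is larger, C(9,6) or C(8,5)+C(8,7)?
C(9,6)

Solution: C(9,6)=84; C(8,5)+C(8,7)=56+8=64.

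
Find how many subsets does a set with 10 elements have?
1,024

Explanation: Each element can be included or excluded: 2^10 = 1,024.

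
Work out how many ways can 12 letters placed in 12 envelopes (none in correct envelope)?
176,214,841

Reasoning: Using D(n) = (n-1)[D(n-1) + D(n-2)]:
D(12) = (12-1) × [D(11) + D(10)]
      = 11 × [14684570 + 1334961]
      = 11 × 16019531
      = 176,214,841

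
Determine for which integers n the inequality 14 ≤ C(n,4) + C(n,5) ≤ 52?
6

Reasoning: C(5,4)+C(5,5)=6; C(6,4)+C(6,5)=21; C(7,4)+C(7,5)=56. So valid n = 6.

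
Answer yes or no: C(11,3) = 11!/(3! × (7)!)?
No
The correct denominator is 3!×8!, giving C(11,3) = 165; the stated RHS is 11!/(3!×7!) = 1,320 ≠ 165, so the statement does not hold.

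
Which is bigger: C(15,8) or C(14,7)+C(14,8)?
Equal

Solution: By Pascal's identity: C(15,8) = C(14,7)+C(14,8) = 6,435. Equal.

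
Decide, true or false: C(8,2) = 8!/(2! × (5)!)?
False
The correct denominator is 2!×6!, giving C(8,2) = 28; the stated RHS is 8!/(2!×5!) = 168 ≠ 28, so the statement does not hold.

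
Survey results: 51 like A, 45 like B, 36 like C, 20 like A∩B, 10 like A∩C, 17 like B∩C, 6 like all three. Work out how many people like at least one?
91
|A∪B∪C| = 51+45+36-20-10-17+6 = 91.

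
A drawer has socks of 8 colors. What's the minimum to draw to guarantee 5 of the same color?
33

Reasoning: Worst case: 4 of each = 32. One more: 33.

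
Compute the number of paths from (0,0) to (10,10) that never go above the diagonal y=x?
16,796

Explanation: Counted by the Catalan number C_10: C_10 = C(20,10)/(10+1) = 184,756/11 = 16,796.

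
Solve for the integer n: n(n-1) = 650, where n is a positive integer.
26

Solution: n² − n − 650 = 0, so n = (1 ± √(1 + 4·650))/2 = (1 ± √2,601)/2 = (1 ± 51)/2, i.e. n = 26 or n = -25. Taking the positive root, n = 26 (check: 26×25 = 650).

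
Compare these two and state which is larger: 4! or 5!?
5!

Working:
4!=24, 5!=120. 5! > 4!.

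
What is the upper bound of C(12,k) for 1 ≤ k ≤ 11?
C(12,k) is maximised at the centre of the row: C(12,6) = 924.
Final answer: 924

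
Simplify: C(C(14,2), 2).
4,095

Solution: C(14,2) = 91, then C(91, 2) = 4,095.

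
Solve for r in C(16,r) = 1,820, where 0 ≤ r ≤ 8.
4

Solution: C(16,r) is increasing for 0 ≤ r ≤ 8. Stepping up (C(16,r+1) = C(16,r)·(16−r)/(r+1)): C(16,1) = 16, C(16,2) = 120, C(16,3) = 560, C(16,4) = 1,820 ✓. So r = 4.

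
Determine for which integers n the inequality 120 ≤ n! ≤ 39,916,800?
5, 6, 7, 8, 9, 10, 11

Solution: n! is strictly increasing; 5! = 120 and 11! = 39,916,800, so valid n = 5, 6, 7, 8, 9, 10, 11.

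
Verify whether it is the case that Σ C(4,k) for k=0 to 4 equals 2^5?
False

Solution: Binomial theorem: Σ C(4,k) = (1+1)^4 = 2^4 = 16; RHS 2^5 = 32.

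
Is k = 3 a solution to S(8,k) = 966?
S(8,3) = 3·S(7,3) + S(7,2) = 3·301 + 63 = 966, which equals 966.

Answer: Yes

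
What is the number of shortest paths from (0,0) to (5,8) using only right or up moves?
Choose 5 rights from 13 moves: C(13,5) = 1,287.

Answer: 1,287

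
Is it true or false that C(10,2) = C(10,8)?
Symmetry C(n,k) = C(n,n-k): C(10,2) = 45 and C(10,8) = 45. Both sides agree, so the statement holds.

Answer: True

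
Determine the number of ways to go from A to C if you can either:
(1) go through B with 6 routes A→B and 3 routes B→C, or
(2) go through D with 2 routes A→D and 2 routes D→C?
22

Route via B: 6×3=18. Route via D: 2×2=4. Total: 22.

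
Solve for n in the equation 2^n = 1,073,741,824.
30

1,073,741,824 = 1,024 × 1,024 × 1,024 = 2^10 × 2^10 × 2^10 = 2^30, so n = 30.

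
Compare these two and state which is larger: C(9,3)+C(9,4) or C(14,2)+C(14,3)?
C(14,2)+C(14,3)

Solution: First=210, Second=455.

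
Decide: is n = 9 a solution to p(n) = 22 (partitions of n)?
No

Explanation: Pentagonal recurrence p(n) = p(n−1) + p(n−2) − p(n−5) − p(n−7) + …: p(9) = p(8) + p(7) − p(4) − p(2) = 22 + 15 − 5 − 2 = 30, which does not equal 22.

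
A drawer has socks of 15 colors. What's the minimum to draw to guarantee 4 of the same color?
46

Worst case: 3 of each = 45. One more: 46.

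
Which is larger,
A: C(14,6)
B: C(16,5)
B

Explanation: A=C(14,6)=3,003, B=C(16,5)=4,368.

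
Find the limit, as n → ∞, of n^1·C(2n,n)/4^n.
C(2n,n) ~ 4^n/√(πn), so n^1·C(2n,n)/4^n ~ n^(1 − 1/2)/√π → ∞.

Answer: ∞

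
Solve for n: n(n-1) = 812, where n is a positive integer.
29

Working:
n² − n − 812 = 0, so n = (1 ± √(1 + 4·812))/2 = (1 ± √3,249)/2 = (1 ± 57)/2, i.e. n = 29 or n = -28. Taking the positive root, n = 29 (check: 29×28 = 812).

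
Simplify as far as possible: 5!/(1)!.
This equals 5×4×...×2 = 120.

Answer: 120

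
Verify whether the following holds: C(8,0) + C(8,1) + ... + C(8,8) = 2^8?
True
Binomial theorem with x = y = 1: Σ C(8,i) = (1+1)^8 = 2^8 = 256. The statement holds.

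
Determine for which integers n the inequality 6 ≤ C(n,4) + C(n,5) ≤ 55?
5, 6

C(4,4)+C(4,5)=1; C(5,4)+C(5,5)=6; C(6,4)+C(6,5)=21; C(7,4)+C(7,5)=56. So valid n = 5, 6.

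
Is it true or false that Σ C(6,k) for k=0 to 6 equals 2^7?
Binomial theorem: Σ C(6,k) = (1+1)^6 = 2^6 = 64; RHS 2^7 = 128.

Answer: False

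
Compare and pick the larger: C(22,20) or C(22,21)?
C(22,20)

Reasoning: C(22,20)=231, C(22,21)=22.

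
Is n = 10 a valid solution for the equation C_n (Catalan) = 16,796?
Yes
C_10 = C(20,10)/(10+1) = 184,756/11 = 16,796, which equals 16,796.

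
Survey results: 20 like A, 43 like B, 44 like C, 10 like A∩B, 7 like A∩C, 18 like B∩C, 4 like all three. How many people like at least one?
|A∪B∪C| = 20+43+44-10-7-18+4 = 76.

Answer: 76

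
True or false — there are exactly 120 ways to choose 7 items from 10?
True
C(10,7) = 120.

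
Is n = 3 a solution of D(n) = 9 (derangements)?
No
D(3) = (3-1)·[D(2) + D(1)] = 2·[1 + 0] = 2, which does not equal 9.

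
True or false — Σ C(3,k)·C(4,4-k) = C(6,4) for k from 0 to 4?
Vandermonde's identity gives C(7,4) = 35; RHS C(6,4) = 15.
Final answer: False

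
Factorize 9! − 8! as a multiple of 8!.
8 × 8! = 322,560

Solution: 9! − 8! = 9·8! − 8! = (9 − 1)·8! = 8 × 8! = 322,560.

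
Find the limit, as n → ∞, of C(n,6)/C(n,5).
∞

Reasoning: C(n,6)/C(n,5) = (n-5)/6 → ∞ as n → ∞.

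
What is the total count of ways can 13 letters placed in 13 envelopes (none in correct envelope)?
2,290,792,932

Explanation: Using D(n) = (n-1)[D(n-1) + D(n-2)]:
D(13) = (13-1) × [D(12) + D(11)]
      = 12 × [176214841 + 14684570]
      = 12 × 190899411
      = 2,290,792,932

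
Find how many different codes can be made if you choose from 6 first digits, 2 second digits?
12

By the multiplication principle: 6 × 2 = 12.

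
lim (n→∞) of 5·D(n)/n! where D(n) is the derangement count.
5/e

Working:
D(n)/n! → 1/e, so 5·D(n)/n! → 5/e.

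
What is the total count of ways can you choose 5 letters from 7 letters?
21
C(7,5) = 7! / (5! × (7-5)!)
         = 7! / (5! × 2!)
         = 21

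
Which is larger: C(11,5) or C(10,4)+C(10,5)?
Equal

Working:
By Pascal's identity: C(11,5) = C(10,4)+C(10,5) = 462. Equal.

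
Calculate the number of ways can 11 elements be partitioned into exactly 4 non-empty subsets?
This equals S(11,4), the Stirling number of the 2nd kind.
Using the Stirling recurrence: S(n,k) = k·S(n-1,k) + S(n-1,k-1)
S(11,4) = 4·S(10,4) + S(10,3)
         = 4·34105 + 9330
         = 136420 + 9330
         = 145,750
Final answer: 145,750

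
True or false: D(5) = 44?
Derangements of 5 elements: D(5) = (5-1)·[D(4) + D(3)] = 4·[9 + 2] = 44.

Answer: True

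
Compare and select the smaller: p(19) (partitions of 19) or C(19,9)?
p(19)

Reasoning: Pentagonal recurrence p(n) = p(n−1) + p(n−2) − p(n−5) − p(n−7) + …: p(19) = p(18) + p(17) − p(14) − p(12) + p(7) + p(4) = 385 + 297 − 135 − 77 + 15 + 5 = 490; C(19,9) = 92,378.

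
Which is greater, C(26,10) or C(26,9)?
C(26,10)
C(26,10)=5,311,735, C(26,9)=3,124,550.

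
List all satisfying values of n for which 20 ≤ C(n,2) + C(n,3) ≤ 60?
5, 6, 7

Working:
C(4,2)+C(4,3)=10; C(5,2)+C(5,3)=20; C(6,2)+C(6,3)=35; C(7,2)+C(7,3)=56; C(8,2)+C(8,3)=84. So valid n = 5, 6, 7.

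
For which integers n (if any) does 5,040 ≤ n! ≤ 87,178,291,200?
7, 8, 9, 10, 11, 12, 13, 14

Explanation: n! is strictly increasing; 7! = 5,040 and 14! = 87,178,291,200, so valid n = 7, 8, 9, 10, 11, 12, 13, 14.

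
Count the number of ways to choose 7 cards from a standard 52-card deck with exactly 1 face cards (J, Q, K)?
46,060,560
12 face cards and 40 non-face cards: C(12,1) × C(40,6) = 12 × 3,838,380 = 46,060,560.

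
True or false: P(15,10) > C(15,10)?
True

Solution: P(15,10) = 10,897,286,400 and C(15,10) = 3,003; P(n,r) = r! × C(n,r) so P > C whenever r ≥ 2.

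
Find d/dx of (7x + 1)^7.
Chain rule: 7(7x+1)^{6} × 7 = 49(7x+1)^{6}.
Final answer: 49(7x + 1)^6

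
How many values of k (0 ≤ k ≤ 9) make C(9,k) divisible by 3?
8

Reasoning: Checking C(9,k) mod 3 for k = 0..9: divisible at k = 1, 2, 3, 4, 5, 6, 7, 8. That's 8 values.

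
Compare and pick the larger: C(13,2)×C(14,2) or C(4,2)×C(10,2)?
C(13,2)×C(14,2)

C(13,2)×C(14,2)=7,098, C(4,2)×C(10,2)=270.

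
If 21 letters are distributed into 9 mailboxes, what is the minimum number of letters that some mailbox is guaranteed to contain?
3

Explanation: Pigeonhole: ⌈21/9⌉ = 3.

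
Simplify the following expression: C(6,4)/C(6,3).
3/4

Reasoning: C(n,k+1)/C(n,k) = (n−k)/(k+1). Here (6−3)/(3+1) = 3/4 = 3/4.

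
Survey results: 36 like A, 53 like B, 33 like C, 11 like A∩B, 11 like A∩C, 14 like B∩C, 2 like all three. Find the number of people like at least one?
88

Solution: |A∪B∪C| = 36+53+33-11-11-14+2 = 88.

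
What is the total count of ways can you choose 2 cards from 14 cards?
91

Reasoning: C(14,2) = 14! / (2! × (14-2)!)
         = 14! / (2! × 12!)
         = 91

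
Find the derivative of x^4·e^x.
(4x^3 + x^4)e^x

Explanation: Product rule: d/dx[x^4]·e^x + x^4·d/dx[e^x] = 4x^{3}e^x + x^4e^x.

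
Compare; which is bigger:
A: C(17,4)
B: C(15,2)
A

Working:
A=C(17,4)=2,380, B=C(15,2)=105.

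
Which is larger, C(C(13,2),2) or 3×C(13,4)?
C(C(13,2),2)

Solution: C(C(13,2),2)=3,003, 3×C(13,4)=2,145.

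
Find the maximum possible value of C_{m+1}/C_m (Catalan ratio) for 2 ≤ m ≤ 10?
7/2

Explanation: C_{m+1}/C_m = 2(2m+1)/(m+2), which increases with m. Maximum at m = 10: 2·21/12 = 7/2.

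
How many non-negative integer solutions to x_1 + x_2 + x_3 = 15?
136

Working:
C(15+3-1, 3-1) = 136.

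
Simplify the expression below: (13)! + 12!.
6,706,022,400

Explanation: (13)! + 12! = (13)·12! + 12! = (13+1)·12! = 14·12! = 6,706,022,400.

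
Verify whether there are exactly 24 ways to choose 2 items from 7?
C(7,2) = 21 ≠ 24.

Answer: False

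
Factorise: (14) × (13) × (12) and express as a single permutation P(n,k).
P(14,3) = 14!/(11)!

Product of 3 consecutive descending integers starting at 14: P(14,3) = 14!/11! = 2,184.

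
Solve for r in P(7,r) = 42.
2

P(7,r) = 7·6·…·(7−r+1), a product of r factors. Multiplying down from 7: 7 = 7; 7·6 = 42 ✓ (2 factors). So r = 2.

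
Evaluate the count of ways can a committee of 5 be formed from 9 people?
126

Working:
C(9,5) = 9! / (5! × (9-5)!)
         = 9! / (5! × 4!)
         = 126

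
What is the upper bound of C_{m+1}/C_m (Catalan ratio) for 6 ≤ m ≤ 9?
C_{m+1}/C_m = 2(2m+1)/(m+2), which increases with m. Maximum at m = 9: 2·19/11 = 38/11.

Answer: 38/11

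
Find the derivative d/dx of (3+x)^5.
5(3+x)^4

Reasoning: Using the power rule: d/dx (3+x)^5 = 5(3+x)^{4}.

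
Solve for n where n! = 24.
4

n! is strictly increasing. 2! = 2, 3! = 6, 4! = 24 ✓. So n = 4.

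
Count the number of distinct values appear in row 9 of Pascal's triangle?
5

Solution: Row 9 has entries C(9,0)..C(9,9); by symmetry C(9,k)=C(9,9-k), giving 5 distinct values.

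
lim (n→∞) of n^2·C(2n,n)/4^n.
∞

Explanation: C(2n,n) ~ 4^n/√(πn), so n^2·C(2n,n)/4^n ~ n^(2 − 1/2)/√π → ∞.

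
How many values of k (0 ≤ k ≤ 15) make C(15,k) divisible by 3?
10

Working:
Checking C(15,k) mod 3 for k = 0..15: divisible at k = 1, 2, 4, 5, 7, 8, 10, 11, 13, 14. That's 10 values.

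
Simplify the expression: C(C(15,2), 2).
C(15,2) = 105, then C(105, 2) = 5,460.

Answer: 5,460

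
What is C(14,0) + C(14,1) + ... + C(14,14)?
Sum of binomial coefficients = 2^14 = 16,384.

Answer: 16,384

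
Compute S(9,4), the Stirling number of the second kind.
7,770

Working:
Using the Stirling recurrence: S(n,k) = k·S(n-1,k) + S(n-1,k-1)
S(9,4) = 4·S(8,4) + S(8,3)
         = 4·1701 + 966
         = 6804 + 966
         = 7,770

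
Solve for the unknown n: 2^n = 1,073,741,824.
30

Solution: 1,073,741,824 = 1,024 × 1,024 × 1,024 = 2^10 × 2^10 × 2^10 = 2^30, so n = 30.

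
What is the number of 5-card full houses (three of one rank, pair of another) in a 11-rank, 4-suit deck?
Triple rank: 11. Triple suits: C(4,3)=4. Pair rank: 10. Pair suits: C(4,2)=6. Total: 2,640.
Final answer: 2,640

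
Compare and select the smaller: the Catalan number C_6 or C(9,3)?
C_6 = C(12,6)/(6+1) = 924/7 = 132; C(9,3) = 84.

Answer: C(9,3)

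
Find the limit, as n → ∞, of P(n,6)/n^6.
1

P(n,6) = n(n-1)···(n-5) ≈ n^6 for large n. Limit = 1.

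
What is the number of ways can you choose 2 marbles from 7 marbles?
C(7,2) = 7! / (2! × (7-2)!)
         = 7! / (2! × 5!)
         = 21
Final answer: 21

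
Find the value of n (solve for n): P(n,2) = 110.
11

Explanation: P(n,2) = n(n−1) is increasing in n; n(n−1) ≈ (n−0.5)^2 = 110 gives n ≈ 11.0. Check: P(9,2) = 72, P(10,2) = 90, P(11,2) = 110 ✓. So n = 11.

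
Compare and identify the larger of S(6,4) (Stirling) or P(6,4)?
P(6,4)

Reasoning: S(6,4) = 4·S(5,4) + S(5,3) = 4·10 + 25 = 65; P(6,4) = 360.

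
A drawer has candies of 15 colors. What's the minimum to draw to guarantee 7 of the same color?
Worst case: 6 of each = 90. One more: 91.

Answer: 91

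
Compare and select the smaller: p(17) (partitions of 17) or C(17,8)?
p(17)

Explanation: Pentagonal recurrence p(n) = p(n−1) + p(n−2) − p(n−5) − p(n−7) + …: p(17) = p(16) + p(15) − p(12) − p(10) + p(5) + p(2) = 231 + 176 − 77 − 42 + 7 + 2 = 297; C(17,8) = 24,310.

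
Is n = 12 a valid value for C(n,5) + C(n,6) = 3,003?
No

Explanation: C(12,5) + C(12,6) = 792 + 924 = 1,716, which does not equal 3,003.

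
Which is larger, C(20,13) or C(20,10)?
C(20,10)

C(20,13)=77,520, C(20,10)=184,756.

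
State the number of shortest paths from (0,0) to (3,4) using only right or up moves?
Choose 3 rights from 7 moves: C(7,3) = 35.

Answer: 35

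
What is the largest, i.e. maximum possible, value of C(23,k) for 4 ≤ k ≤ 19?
1,352,078

Reasoning: C(23,k) is maximised at the centre of the row: C(23,11) = 1,352,078.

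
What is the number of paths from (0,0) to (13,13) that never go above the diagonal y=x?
Counted by the Catalan number C_13: C_13 = C(26,13)/(13+1) = 10,400,600/14 = 742,900.

Answer: 742,900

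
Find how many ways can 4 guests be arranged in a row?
24

Explanation: Arrangements of 4 distinct objects: 4! = 24.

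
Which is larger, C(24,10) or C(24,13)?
C(24,13)

Reasoning: C(24,10)=1,961,256, C(24,13)=2,496,144.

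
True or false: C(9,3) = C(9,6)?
True

C(9,3) = C(9,9-3) by the symmetry property; both equal 84.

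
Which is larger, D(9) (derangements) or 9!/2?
D(9) = (9-1)·[D(8) + D(7)] = 8·[14,833 + 1,854] = 133,496; 9!/2 = 362,880/2 = 181,440.

Answer: 9!/2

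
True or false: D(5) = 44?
True
Derangements of 5 elements: D(5) = (5-1)·[D(4) + D(3)] = 4·[9 + 2] = 44.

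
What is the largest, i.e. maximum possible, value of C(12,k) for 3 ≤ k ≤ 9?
924

Reasoning: C(12,k) is maximised at the centre of the row: C(12,6) = 924.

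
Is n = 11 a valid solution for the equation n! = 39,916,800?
Yes

Solution: 11! = 11·10! = 11·3,628,800 = 39,916,800, which equals 39,916,800.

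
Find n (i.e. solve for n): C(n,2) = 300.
25

Working:
C(n,2) = n(n−1)/2! is increasing in n, and n(n−1) = 2!·300 = 600 ≈ (n−0.5)^2 gives n ≈ 25.0. Check: C(23,2) = 253, C(24,2) = 276, C(25,2) = 300 ✓. So n = 25.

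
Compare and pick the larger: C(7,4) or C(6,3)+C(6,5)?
C(7,4)

C(7,4)=35; C(6,3)+C(6,5)=20+6=26.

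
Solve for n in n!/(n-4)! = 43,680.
n!/(n-4)! = n×(n-1)×(n-2)×(n-3), a product of 4 consecutive integers ≈ (n−1.5)^4. 43,680^(1/4) + 1.5 ≈ 16.0; check n = 16: 16×15×14×13 = 43,680 ✓. So n = 16.
Final answer: 16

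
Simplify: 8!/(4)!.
1,680

Solution: This equals 8×7×...×5 = 1,680.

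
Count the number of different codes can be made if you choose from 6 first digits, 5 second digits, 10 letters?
300

By the multiplication principle: 6 × 5 × 10 = 300.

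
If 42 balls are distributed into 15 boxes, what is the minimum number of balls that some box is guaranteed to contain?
Pigeonhole: ⌈42/15⌉ = 3.

Answer: 3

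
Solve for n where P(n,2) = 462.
P(n,2) = n(n−1) is increasing in n; n(n−1) ≈ (n−0.5)^2 = 462 gives n ≈ 22.0. Check: P(20,2) = 380, P(21,2) = 420, P(22,2) = 462 ✓. So n = 22.

Answer: 22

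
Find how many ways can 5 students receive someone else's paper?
44

Using D(n) = (n-1)[D(n-1) + D(n-2)]:
D(5) = (5-1) × [D(4) + D(3)]
      = 4 × [9 + 2]
      = 4 × 11
      = 44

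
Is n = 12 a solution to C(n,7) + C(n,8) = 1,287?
Yes

Reasoning: C(12,7) + C(12,8) = 792 + 495 = 1,287, which equals 1,287.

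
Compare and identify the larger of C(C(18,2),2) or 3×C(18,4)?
C(C(18,2),2)

Reasoning: C(C(18,2),2)=11,628, 3×C(18,4)=9,180.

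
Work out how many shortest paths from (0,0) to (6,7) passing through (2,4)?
525

Working:
To (2,4): C(6,2)=15. From there: C(7,4)=35. Total: 525.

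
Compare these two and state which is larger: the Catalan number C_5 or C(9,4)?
C(9,4)

Working:
C_5 = C(10,5)/(5+1) = 252/6 = 42; C(9,4) = 126.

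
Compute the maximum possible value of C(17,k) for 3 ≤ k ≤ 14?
C(17,k) is maximised at the centre of the row: C(17,8) = 24,310.
Final answer: 24,310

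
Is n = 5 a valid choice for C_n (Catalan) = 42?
Yes

Reasoning: C_5 = C(10,5)/(5+1) = 252/6 = 42, which equals 42.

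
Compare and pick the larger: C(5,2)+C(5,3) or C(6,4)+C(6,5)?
First=20, Second=21.

Answer: C(6,4)+C(6,5)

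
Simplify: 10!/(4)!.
This equals 10×9×...×5 = 151,200.
Final answer: 151,200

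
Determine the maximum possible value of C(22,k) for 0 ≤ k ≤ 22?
Maximum at k = 11: C(22,11) = 705,432.
Final answer: 705,432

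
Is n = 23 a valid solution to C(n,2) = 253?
Yes

Explanation: C(23,2) = 23·22/2! = 506/2 = 253, which equals 253.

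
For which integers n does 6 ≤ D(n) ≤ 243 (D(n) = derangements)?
4, 5

Explanation: Using D(n) = (n−1)[D(n−1) + D(n−2)] with D(1)=0, D(2)=1: D(3)=2; D(4)=9; D(5)=44; D(6)=265. So valid n = 4, 5.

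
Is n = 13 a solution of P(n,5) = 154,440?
P(13,5) = 13·12·11·10·9 = 154,440, which equals 154,440.

Answer: Yes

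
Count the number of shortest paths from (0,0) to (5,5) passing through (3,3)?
120

To (3,3): C(6,3)=20. From there: C(4,2)=6. Total: 120.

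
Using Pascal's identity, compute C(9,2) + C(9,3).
120

Working:
C(9,2) + C(9,3) = C(10,3) = 120.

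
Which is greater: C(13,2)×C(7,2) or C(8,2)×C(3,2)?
C(13,2)×C(7,2)=1,638, C(8,2)×C(3,2)=84.
Final answer: C(13,2)×C(7,2)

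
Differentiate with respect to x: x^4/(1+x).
(4x^3(1+x) - x^4)/(1+x)²

Explanation: Quotient rule: [4x^{3}(1+x) - x^4]/(1+x)².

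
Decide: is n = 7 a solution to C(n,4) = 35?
C(7,4) = 7·6·5·4/4! = 840/24 = 35, which equals 35.

Answer: Yes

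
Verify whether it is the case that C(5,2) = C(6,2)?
False

LHS = C(5,2) = 10; RHS = C(6,2) = 15. 10 ≠ 15, so the statement does not hold.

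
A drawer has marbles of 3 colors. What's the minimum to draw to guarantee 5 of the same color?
13

Worst case: 4 of each = 12. One more: 13.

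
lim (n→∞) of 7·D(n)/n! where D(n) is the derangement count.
D(n)/n! → 1/e, so 7·D(n)/n! → 7/e.

Answer: 7/e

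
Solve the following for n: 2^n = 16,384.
14
16,384 = 1,024 × 16 = 2^10 × 2^4 = 2^14, so n = 14.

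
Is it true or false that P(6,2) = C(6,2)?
False
P(6,2) = 30 but C(6,2) = 15; they differ by a factor of 2! = 2, so the statement does not hold.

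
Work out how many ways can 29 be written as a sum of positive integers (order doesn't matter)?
4,565
Pentagonal recurrence p(n) = p(n−1) + p(n−2) − p(n−5) − p(n−7) + …: p(29) = p(28) + p(27) − p(24) − p(22) + p(17) + p(14) − p(7) − p(3) = 3,718 + 3,010 − 1,575 − 1,002 + 297 + 135 − 15 − 3 = 4,565.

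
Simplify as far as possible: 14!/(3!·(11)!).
This is C(14,3) = 364.

Answer: 364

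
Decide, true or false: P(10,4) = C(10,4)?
P(10,4) = 5,040 but C(10,4) = 210; they differ by a factor of 4! = 24, so the statement does not hold.

Answer: False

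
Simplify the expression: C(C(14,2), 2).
4,095
C(14,2) = 91, then C(91, 2) = 4,095.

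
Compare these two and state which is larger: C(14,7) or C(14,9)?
C(14,7)

Solution: C(14,7)=3,432, C(14,9)=2,002.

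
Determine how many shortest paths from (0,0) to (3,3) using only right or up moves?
20

Reasoning: Choose 3 rights from 6 moves: C(6,3) = 20.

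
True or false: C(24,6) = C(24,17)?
False

Explanation: C(24,6) = 134,596 but C(24,17) = 346,104; symmetry gives C(24,6) = C(24,18), not C(24,17).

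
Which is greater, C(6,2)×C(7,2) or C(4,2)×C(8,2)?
C(6,2)×C(7,2)

Solution: C(6,2)×C(7,2)=315, C(4,2)×C(8,2)=168.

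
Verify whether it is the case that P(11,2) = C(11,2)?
False

Reasoning: P(11,2) = 110 but C(11,2) = 55; they differ by a factor of 2! = 2, so the statement does not hold.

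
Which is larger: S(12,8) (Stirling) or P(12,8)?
P(12,8)

Explanation: S(12,8) = 8·S(11,8) + S(11,7) = 8·11,880 + 63,987 = 159,027; P(12,8) = 19,958,400.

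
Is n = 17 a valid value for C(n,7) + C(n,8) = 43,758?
Yes
C(17,7) + C(17,8) = 19,448 + 24,310 = 43,758, which equals 43,758.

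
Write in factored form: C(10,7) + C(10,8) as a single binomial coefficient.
By Pascal's identity: C(10,7) + C(10,8) = C(11,8) = 165.
Final answer: C(11,8)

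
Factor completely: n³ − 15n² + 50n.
n³ − 15n² + 50n = n(n² − 15n + 50) = n(n − 5)(n − 10).
Final answer: n(n − 5)(n − 10)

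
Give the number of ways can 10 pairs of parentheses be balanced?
Using the Catalan number formula: C_n = C(2n, n) / (n+1)
C_10 = C(20, 10) / (10+1)
     = 184756 / 11
     = 16,796

Answer: 16,796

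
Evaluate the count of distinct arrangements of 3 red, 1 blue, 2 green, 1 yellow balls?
420
Multinomial: 7!/(3! × 1! × 2! × 1!) = 420.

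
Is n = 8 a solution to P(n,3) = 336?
Yes

P(8,3) = 8·7·6 = 336, which equals 336.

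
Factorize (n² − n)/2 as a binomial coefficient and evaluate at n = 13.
C(n,2); C(13,2) = 78

Solution: (n² − n)/2 = n(n−1)/2 = C(n,2). At n = 13: C(13,2) = 78.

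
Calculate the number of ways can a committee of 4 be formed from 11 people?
330

Working:
C(11,4) = 11! / (4! × (11-4)!)
         = 11! / (4! × 7!)
         = 330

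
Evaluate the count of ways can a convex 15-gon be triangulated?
742,900

Reasoning: Using the Catalan number formula: C_n = C(2n, n) / (n+1)
C_13 = C(26, 13) / (13+1)
     = 10400600 / 14
     = 742,900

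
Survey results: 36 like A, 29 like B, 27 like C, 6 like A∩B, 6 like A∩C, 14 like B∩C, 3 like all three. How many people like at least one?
69

Working:
|A∪B∪C| = 36+29+27-6-6-14+3 = 69.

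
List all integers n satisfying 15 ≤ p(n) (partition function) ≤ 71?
7, 8, 9, 10, 11
Tabulating p(n) via p(n) = p(n−1) + p(n−2) − p(n−5) − p(n−7) + …: p(6)=11; p(7)=15; p(8)=22; p(9)=30; p(10)=42; p(11)=56; p(12)=77. So valid n = 7, 8, 9, 10, 11.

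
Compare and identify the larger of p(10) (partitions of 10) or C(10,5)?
C(10,5)

Explanation: Pentagonal recurrence p(n) = p(n−1) + p(n−2) − p(n−5) − p(n−7) + …: p(10) = p(9) + p(8) − p(5) − p(3) = 30 + 22 − 7 − 3 = 42; C(10,5) = 252.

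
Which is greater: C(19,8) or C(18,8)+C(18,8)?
C(18,8)+C(18,8)

Working:
C(19,8)=75,582; C(18,8)+C(18,8)=43,758+43,758=87,516.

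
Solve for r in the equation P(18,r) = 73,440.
4

Reasoning: P(18,r) = 18·17·…·(18−r+1), a product of r factors. Multiplying down from 18: 18 = 18; 18·17 = 306; 18·17·16 = 4,896; 18·17·16·15 = 73,440 ✓ (4 factors). So r = 4.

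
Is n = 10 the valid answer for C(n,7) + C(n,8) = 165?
Yes
C(10,7) + C(10,8) = 120 + 45 = 165, which equals 165.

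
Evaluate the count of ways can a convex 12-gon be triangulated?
16,796

Reasoning: Using the Catalan number formula: C_n = C(2n, n) / (n+1)
C_10 = C(20, 10) / (10+1)
     = 184756 / 11
     = 16,796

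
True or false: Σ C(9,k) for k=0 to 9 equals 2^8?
Binomial theorem: Σ C(9,k) = (1+1)^9 = 2^9 = 512; RHS 2^8 = 256.

Answer: False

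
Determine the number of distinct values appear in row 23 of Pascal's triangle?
12

Solution: Row 23 has entries C(23,0)..C(23,23); by symmetry C(23,k)=C(23,23-k), giving 12 distinct values.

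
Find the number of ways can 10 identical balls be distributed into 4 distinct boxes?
286

C(10+4-1, 4-1) = C(13, 3) = 286.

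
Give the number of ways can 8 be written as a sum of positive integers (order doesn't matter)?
22

Pentagonal recurrence p(n) = p(n−1) + p(n−2) − p(n−5) − p(n−7) + …: p(8) = p(7) + p(6) − p(3) − p(1) = 15 + 11 − 3 − 1 = 22.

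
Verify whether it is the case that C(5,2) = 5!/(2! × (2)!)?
False

Working:
The correct denominator is 2!×3!, giving C(5,2) = 10; the stated RHS is 5!/(2!×2!) = 30 ≠ 10, so the statement does not hold.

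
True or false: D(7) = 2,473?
False

Derangements of 7 elements: D(7) = (7-1)·[D(6) + D(5)] = 6·[265 + 44] = 1,854.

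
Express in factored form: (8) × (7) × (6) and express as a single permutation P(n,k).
P(8,3) = 8!/(5)!

Working:
Product of 3 consecutive descending integers starting at 8: P(8,3) = 8!/5! = 336.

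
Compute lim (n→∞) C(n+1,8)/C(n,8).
1
Both numerator and denominator grow as n^8/8! for large n, so the ratio → 1.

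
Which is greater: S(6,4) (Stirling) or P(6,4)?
P(6,4)

Solution: S(6,4) = 4·S(5,4) + S(5,3) = 4·10 + 25 = 65; P(6,4) = 360.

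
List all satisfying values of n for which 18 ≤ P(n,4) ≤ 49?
4
P(3,4)=0; P(4,4)=24; P(5,4)=120. So valid n = 4.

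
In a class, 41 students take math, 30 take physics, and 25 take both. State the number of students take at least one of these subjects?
46

Solution: |A∪B| = |A|+|B|-|A∩B| = 41+30-25 = 46.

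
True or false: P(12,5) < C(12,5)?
False

Solution: P(12,5) = 95,040 and C(12,5) = 792; P(n,r) = r! × C(n,r) so P > C whenever r ≥ 2.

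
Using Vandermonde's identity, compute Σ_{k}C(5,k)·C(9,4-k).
1,001

Solution: = C(5+9,4) = C(14,4) = 1,001.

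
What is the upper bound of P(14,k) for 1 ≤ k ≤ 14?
P(14,k) increases in k, so maximum at k = 14: 14! = 87,178,291,200.

Answer: 87,178,291,200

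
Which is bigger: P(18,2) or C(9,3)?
P(18,2)=306, C(9,3)=84.

Answer: P(18,2)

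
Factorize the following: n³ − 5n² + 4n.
n(n − 1)(n − 4)

Reasoning: n³ − 5n² + 4n = n(n² − 5n + 4) = n(n − 1)(n − 4).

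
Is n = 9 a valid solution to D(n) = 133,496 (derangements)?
Yes
D(9) = (9-1)·[D(8) + D(7)] = 8·[14,833 + 1,854] = 133,496, which equals 133,496.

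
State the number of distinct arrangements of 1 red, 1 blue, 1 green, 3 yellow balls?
120
Multinomial: 6!/(1! × 1! × 1! × 3!) = 120.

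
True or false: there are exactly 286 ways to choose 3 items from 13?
C(13,3) = 286.

Answer: True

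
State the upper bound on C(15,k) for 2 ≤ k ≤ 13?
C(15,k) is maximised at the centre of the row: C(15,7) = 6,435.

Answer: 6,435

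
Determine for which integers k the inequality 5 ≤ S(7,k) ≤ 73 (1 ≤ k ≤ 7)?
S(7,1)=1; S(7,2)=63; S(7,3)=301; S(7,4)=350; S(7,5)=140; S(7,6)=21; S(7,7)=1. So valid k = 2, 6.
Final answer: 2, 6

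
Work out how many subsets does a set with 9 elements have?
512
Each element can be included or excluded: 2^9 = 512.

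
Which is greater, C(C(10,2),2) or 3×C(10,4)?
C(C(10,2),2)=990, 3×C(10,4)=630.

Answer: C(C(10,2),2)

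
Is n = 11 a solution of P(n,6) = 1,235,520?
No

Reasoning: P(11,6) = 11·10·9·8·7·6 = 332,640, which does not equal 1,235,520.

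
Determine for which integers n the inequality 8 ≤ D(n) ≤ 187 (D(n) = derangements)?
4, 5

Explanation: Using D(n) = (n−1)[D(n−1) + D(n−2)] with D(1)=0, D(2)=1: D(3)=2; D(4)=9; D(5)=44; D(6)=265. So valid n = 4, 5.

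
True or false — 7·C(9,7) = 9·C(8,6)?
True
Absorption identity k·C(n,k) = n·C(n-1,k-1). LHS = 7·36 = 252; RHS = 9·28 = 252.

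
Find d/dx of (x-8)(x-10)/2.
d/dx[(x-8)(x-10)] = (x-10) + (x-8) = 2x - 18. Dividing by 2 gives (2x - 18)/2.
Final answer: (2x - 18)/2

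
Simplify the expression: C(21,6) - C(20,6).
15,504

Working:
C(21,6) - C(20,6) = C(20,5) = 15,504.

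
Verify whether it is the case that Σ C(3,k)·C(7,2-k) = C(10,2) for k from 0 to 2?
True

Solution: Vandermonde's identity gives C(10,2) = 45; RHS C(10,2) = 45.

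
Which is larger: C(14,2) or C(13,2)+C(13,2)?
C(13,2)+C(13,2)

Explanation: C(14,2)=91; C(13,2)+C(13,2)=78+78=156.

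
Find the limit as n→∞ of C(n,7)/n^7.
1/5040

Solution: C(n,7) ≈ n^7/7! for large n. Limit = 1/7! = 1/5040.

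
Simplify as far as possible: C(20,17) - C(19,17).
C(20,17) - C(19,17) = C(19,16) = 969.
Final answer: 969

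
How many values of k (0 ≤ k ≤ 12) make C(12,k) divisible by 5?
Checking C(12,k) mod 5 for k = 0..12: divisible at k = 3, 4, 8, 9. That's 4 values.
Final answer: 4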